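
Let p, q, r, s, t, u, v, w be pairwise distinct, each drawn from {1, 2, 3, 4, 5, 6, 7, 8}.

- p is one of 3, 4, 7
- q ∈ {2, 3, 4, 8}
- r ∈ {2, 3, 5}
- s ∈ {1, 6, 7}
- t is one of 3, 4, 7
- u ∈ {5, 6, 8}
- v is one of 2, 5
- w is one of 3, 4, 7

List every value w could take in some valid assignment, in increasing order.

The 8 variables draw from only 8 values {1, 2, 3, 4, 5, 6, 7, 8}, so each is used; only s can be 1, hence s = 1.
The 7 still-open variables together cover exactly {2, 3, 4, 5, 6, 7, 8} — 7 values for 7 variables — and 6 appears only in u's list, so u = 6.
The 6 still-open variables draw from only 6 values {2, 3, 4, 5, 7, 8}, so each is used; only q can be 8, hence q = 8.
The 3 variables p, t, w are confined to {3, 4, 7}, which locks those values in; drop them from r.
No further eliminations apply; w can still be any of 3, 4, 7.

3, 4, 7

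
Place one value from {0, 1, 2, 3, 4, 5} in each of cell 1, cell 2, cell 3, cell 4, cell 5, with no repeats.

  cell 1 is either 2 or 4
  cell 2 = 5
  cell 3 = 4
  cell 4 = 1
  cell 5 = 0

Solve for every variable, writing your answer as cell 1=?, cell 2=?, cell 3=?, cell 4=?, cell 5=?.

cell 1=2, cell 2=5, cell 3=4, cell 4=1, cell 5=0

cell 2 must be 5 (only option left).
cell 3 must be 4 (only option left). So cell 1 can't be 4.
cell 4 must be 1 (only option left).
cell 5 must be 0 (only option left).
cell 1 has just one choice, so cell 1 = 2.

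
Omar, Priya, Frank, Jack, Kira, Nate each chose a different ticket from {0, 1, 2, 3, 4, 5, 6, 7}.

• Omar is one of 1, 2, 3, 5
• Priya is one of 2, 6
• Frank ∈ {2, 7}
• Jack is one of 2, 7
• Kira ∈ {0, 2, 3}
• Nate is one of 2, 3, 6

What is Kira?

Frank and Jack between them cover only {2, 7} — a naked pair. Remove those values from Omar, Priya, Kira, Nate.
That leaves Priya = 6. So Nate can't be 6.
Nate must be 3 (only option left). So Omar, Kira can't be 3.
So Kira = 0.

0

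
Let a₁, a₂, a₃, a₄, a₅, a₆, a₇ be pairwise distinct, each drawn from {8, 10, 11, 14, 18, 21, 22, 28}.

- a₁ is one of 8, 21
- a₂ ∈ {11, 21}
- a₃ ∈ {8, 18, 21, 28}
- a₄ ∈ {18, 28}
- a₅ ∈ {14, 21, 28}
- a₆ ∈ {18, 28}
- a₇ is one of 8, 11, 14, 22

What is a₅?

The 7 variables together cover exactly {8, 11, 14, 18, 21, 22, 28} — 7 values for 7 variables — and 22 appears only in a₇'s list, so a₇ = 22.
Among the 6 still-open variables, 11 fits only a₂ (and all 6 values in {8, 11, 14, 18, 21, 28} must be used), so a₂ = 11.
The 5 still-open variables draw from only 5 values {8, 14, 18, 21, 28}, so each is used; only a₅ can be 14, hence a₅ = 14.

14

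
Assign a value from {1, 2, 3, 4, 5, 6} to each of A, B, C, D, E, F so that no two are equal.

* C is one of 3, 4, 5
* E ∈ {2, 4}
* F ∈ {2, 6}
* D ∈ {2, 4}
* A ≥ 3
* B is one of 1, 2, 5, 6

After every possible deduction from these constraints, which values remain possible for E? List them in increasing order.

The 6 variables together cover exactly {1, 2, 3, 4, 5, 6} — 6 values for 6 variables — and 1 appears only in B's list, so B = 1.
D and E between them cover only {2, 4} — a naked pair. Remove those values from A, C, F.
That leaves F = 6. So A can't be 6.
No further eliminations apply; E can still be any of 2, 4.

2, 4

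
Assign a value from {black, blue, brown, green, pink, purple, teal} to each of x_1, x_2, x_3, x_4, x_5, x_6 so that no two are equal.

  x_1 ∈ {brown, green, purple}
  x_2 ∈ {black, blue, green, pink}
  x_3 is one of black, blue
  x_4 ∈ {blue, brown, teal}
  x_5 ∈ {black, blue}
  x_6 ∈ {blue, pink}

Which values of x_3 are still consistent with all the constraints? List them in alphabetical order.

black, blue

x_3 and x_5 share exactly the 2 values {black, blue}; by pigeonhole those values go to them, so strike black, blue from x_2, x_4, x_6.
x_6 has just one choice, so x_6 = pink. Eliminate pink elsewhere: x_2.
x_2's domain is down to {green}, so x_2 = green. Eliminate green elsewhere: x_1.
No further eliminations apply; x_3 can still be any of black, blue.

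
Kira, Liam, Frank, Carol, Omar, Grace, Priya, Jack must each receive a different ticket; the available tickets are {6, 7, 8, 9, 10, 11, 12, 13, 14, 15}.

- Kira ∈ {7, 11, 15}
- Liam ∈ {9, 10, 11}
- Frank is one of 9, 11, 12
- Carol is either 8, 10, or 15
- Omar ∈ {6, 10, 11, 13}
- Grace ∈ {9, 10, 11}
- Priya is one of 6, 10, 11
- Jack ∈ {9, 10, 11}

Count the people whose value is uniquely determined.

Liam, Grace, Jack share exactly the 3 values {9, 10, 11}; by pigeonhole those values go to them, so strike 9, 10, 11 from Kira, Frank, Carol, Omar, Priya.
Frank has just one choice, so Frank = 12.
That leaves Priya = 6. Strike 6 from Omar.
Omar must be 13 (only option left).
Determined: Frank=12, Omar=13, Priya=6. The other people each still have more than one consistent value. That makes 3.

3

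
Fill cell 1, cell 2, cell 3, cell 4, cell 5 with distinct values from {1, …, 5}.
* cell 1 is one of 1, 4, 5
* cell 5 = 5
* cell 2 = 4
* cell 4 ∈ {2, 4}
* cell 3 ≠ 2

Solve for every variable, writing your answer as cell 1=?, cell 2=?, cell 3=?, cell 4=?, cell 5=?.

cell 2 has just one choice, so cell 2 = 4. Strike 4 from cell 1, cell 3, cell 4.
cell 4's domain is down to {2}, so cell 4 = 2.
cell 5's domain is down to {5}, so cell 5 = 5. So cell 1, cell 3 can't be 5.
cell 1 must be 1 (only option left). Eliminate 1 elsewhere: cell 3.
cell 3's domain is down to {3}, so cell 3 = 3.

cell 1=1, cell 2=4, cell 3=3, cell 4=2, cell 5=5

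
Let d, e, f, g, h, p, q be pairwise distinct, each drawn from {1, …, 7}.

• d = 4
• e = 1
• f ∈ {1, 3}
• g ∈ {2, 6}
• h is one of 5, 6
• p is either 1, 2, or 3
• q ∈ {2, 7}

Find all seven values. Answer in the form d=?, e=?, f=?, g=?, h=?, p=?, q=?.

d=4, e=1, f=3, g=6, h=5, p=2, q=7

d has just one choice, so d = 4.
e has just one choice, so e = 1. Eliminate 1 elsewhere: f, p.
f must be 3 (only option left). Eliminate 3 elsewhere: p.
p has just one choice, so p = 2. So g, q can't be 2.
q's domain is down to {7}, so q = 7.
g must be 6 (only option left). Remove 6 from h.
That leaves h = 5.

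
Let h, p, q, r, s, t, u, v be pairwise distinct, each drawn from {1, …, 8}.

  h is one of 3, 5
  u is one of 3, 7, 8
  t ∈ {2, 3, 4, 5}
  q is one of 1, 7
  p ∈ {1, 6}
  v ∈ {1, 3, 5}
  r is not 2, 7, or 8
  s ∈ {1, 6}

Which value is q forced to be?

The 8 variables draw from only 8 values {1, 2, 3, 4, 5, 6, 7, 8}, so each is used; only t can be 2, hence t = 2.
Among the 7 still-open variables, 4 fits only r (and all 7 values in {1, 3, 4, 5, 6, 7, 8} must be used), so r = 4.
The 6 still-open variables draw from only 6 values {1, 3, 5, 6, 7, 8}, so each is used; only u can be 8, hence u = 8.
The 5 still-open variables together cover exactly {1, 3, 5, 6, 7} — 5 values for 5 variables — and 7 appears only in q's list, so q = 7.

7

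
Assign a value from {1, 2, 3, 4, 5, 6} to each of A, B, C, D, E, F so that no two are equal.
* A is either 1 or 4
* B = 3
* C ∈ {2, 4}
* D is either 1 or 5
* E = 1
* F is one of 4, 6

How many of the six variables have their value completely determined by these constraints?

B must be 3 (only option left).
That leaves E = 1. Eliminate 1 elsewhere: A, D.
A must be 4 (only option left). Strike 4 from C, F.
C's domain is down to {2}, so C = 2.
D has just one choice, so D = 5.
That leaves F = 6.
Every variable is fixed: A=4, B=3, C=2, D=5, E=1, F=6. That makes 6.

6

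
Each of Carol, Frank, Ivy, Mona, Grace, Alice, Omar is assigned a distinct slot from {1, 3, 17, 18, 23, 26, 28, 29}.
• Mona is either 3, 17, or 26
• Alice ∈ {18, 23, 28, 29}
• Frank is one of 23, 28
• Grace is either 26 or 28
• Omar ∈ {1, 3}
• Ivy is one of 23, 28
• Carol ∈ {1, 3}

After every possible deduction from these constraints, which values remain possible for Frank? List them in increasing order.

23, 28

Carol and Omar between them cover only {1, 3} — a naked pair. Remove those values from Mona.
Frank and Ivy share exactly the 2 values {23, 28}; by pigeonhole those values go to them, so strike 23, 28 from Grace, Alice.
Grace's domain is down to {26}, so Grace = 26. So Mona can't be 26.
Mona's domain is down to {17}, so Mona = 17.
No further eliminations apply; Frank can still be any of 23, 28.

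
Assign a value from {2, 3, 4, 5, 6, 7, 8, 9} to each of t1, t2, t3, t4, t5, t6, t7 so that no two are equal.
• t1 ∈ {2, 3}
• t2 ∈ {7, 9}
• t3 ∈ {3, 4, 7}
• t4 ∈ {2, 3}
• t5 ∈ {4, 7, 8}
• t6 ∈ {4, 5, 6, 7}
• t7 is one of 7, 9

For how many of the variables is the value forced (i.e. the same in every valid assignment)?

2

t1 and t4 share exactly the 2 values {2, 3}; by pigeonhole those values go to them, so strike 2, 3 from t3.
t2 and t7 share exactly the 2 values {7, 9}; by pigeonhole those values go to them, so strike 7, 9 from t3, t5, t6.
That leaves t3 = 4. Remove 4 from t5, t6.
t5 must be 8 (only option left).
Determined: t3=4, t5=8. The other variables each still have more than one consistent value. That makes 2.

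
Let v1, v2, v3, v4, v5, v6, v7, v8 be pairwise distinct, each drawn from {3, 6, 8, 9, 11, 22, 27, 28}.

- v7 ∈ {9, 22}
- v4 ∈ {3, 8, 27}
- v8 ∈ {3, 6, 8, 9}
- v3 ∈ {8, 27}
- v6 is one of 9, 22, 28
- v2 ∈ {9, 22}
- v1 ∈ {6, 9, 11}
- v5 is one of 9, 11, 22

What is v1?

The 8 variables together cover exactly {3, 6, 8, 9, 11, 22, 27, 28} — 8 values for 8 variables — and 28 appears only in v6's list, so v6 = 28.
v2 and v7 share exactly the 2 values {9, 22}; by pigeonhole those values go to them, so strike 9, 22 from v1, v5, v8.
v5's domain is down to {11}, so v5 = 11. So v1 can't be 11.
So v1 = 6.

6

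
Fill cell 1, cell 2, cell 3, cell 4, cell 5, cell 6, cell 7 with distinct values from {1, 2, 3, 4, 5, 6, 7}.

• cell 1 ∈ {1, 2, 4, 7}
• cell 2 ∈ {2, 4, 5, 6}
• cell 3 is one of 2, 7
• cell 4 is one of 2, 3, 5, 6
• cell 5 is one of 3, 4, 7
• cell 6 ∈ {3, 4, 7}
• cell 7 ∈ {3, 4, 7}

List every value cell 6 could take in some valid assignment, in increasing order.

The 7 variables together cover exactly {1, 2, 3, 4, 5, 6, 7} — 7 values for 7 variables — and 1 appears only in cell 1's list, so cell 1 = 1.
The 3 variables cell 5, cell 6, cell 7 are confined to {3, 4, 7}, which locks those values in; drop them from cell 2, cell 3, cell 4.
That leaves cell 3 = 2. Remove 2 from cell 2, cell 4.
No further eliminations apply; cell 6 can still be any of 3, 4, 7.

3, 4, 7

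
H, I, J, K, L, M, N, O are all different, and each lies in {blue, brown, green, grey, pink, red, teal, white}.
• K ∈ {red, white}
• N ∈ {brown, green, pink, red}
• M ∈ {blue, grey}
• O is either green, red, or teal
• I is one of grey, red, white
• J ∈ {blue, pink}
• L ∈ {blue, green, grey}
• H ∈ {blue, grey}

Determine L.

green

The 8 variables draw from only 8 values {blue, brown, green, grey, pink, red, teal, white}, so each is used; only N can be brown, hence N = brown.
Among the 7 still-open variables, pink fits only J (and all 7 values in {blue, green, grey, pink, red, teal, white} must be used), so J = pink.
The 6 still-open variables draw from only 6 values {blue, green, grey, red, teal, white}, so each is used; only O can be teal, hence O = teal.
The 5 still-open variables draw from only 5 values {blue, green, grey, red, white}, so each is used; only L can be green, hence L = green.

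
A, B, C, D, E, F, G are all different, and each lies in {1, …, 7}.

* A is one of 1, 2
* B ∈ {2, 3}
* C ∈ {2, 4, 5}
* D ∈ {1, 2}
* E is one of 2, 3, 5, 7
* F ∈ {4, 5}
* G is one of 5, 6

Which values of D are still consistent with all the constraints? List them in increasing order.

1, 2

The 7 variables together cover exactly {1, 2, 3, 4, 5, 6, 7} — 7 values for 7 variables — and 6 appears only in G's list, so G = 6.
The 6 still-open variables draw from only 6 values {1, 2, 3, 4, 5, 7}, so each is used; only E can be 7, hence E = 7.
The 5 still-open variables together cover exactly {1, 2, 3, 4, 5} — 5 values for 5 variables — and 3 appears only in B's list, so B = 3.
A and D share exactly the 2 values {1, 2}; by pigeonhole those values go to them, so strike 1, 2 from C.
No further eliminations apply; D can still be any of 1, 2.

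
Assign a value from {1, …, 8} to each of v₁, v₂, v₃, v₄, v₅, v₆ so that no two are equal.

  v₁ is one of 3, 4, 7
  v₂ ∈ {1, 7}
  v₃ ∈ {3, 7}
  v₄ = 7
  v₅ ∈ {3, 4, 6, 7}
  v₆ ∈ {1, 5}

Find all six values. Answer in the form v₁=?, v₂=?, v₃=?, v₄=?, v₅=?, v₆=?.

v₄'s domain is down to {7}, so v₄ = 7. Remove 7 from v₁, v₂, v₃, v₅.
v₂ must be 1 (only option left). Eliminate 1 elsewhere: v₆.
v₃'s domain is down to {3}, so v₃ = 3. So v₁, v₅ can't be 3.
v₆'s domain is down to {5}, so v₆ = 5.
v₁ has just one choice, so v₁ = 4. So v₅ can't be 4.
v₅ must be 6 (only option left).

v₁=4, v₂=1, v₃=3, v₄=7, v₅=6, v₆=5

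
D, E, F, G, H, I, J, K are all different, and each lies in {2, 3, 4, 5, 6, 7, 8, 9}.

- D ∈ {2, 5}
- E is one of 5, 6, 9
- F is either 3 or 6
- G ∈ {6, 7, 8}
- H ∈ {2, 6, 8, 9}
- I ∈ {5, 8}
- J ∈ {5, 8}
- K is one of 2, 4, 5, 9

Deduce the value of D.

2

The 8 variables draw from only 8 values {2, 3, 4, 5, 6, 7, 8, 9}, so each is used; only F can be 3, hence F = 3.
The 7 still-open variables together cover exactly {2, 4, 5, 6, 7, 8, 9} — 7 values for 7 variables — and 4 appears only in K's list, so K = 4.
The 6 still-open variables together cover exactly {2, 5, 6, 7, 8, 9} — 6 values for 6 variables — and 7 appears only in G's list, so G = 7.
I and J share exactly the 2 values {5, 8}; by pigeonhole those values go to them, so strike 5, 8 from D, E, H.
So D = 2.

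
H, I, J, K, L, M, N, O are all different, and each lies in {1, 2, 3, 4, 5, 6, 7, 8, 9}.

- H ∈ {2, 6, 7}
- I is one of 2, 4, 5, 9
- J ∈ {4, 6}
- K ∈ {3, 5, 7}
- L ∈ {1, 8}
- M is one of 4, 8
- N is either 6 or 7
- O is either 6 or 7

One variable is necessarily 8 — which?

The 2 variables N and O are confined to {6, 7}, which locks those values in; drop them from H, J, K.
H has just one choice, so H = 2. Eliminate 2 elsewhere: I.
J's domain is down to {4}, so J = 4. Strike 4 from I, M.
So 8 goes to M.

M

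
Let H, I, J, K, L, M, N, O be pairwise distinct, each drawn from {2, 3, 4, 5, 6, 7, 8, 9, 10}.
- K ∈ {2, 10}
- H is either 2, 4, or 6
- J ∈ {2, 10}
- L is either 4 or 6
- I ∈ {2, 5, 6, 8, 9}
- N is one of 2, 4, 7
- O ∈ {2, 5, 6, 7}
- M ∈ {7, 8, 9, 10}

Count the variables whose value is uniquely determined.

2

The 2 variables J and K are confined to {2, 10}, which locks those values in; drop them from H, I, M, N, O.
H and L share exactly the 2 values {4, 6}; by pigeonhole those values go to them, so strike 4, 6 from I, N, O.
N has just one choice, so N = 7. Eliminate 7 elsewhere: M, O.
O must be 5 (only option left). So I can't be 5.
Determined: N=7, O=5. The other variables each still have more than one consistent value. That makes 2.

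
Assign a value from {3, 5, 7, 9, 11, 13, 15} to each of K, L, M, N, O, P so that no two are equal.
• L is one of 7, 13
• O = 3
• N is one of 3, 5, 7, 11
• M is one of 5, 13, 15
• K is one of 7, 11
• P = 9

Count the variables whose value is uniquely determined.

O's domain is down to {3}, so O = 3. Remove 3 from N.
That leaves P = 9.
Determined: O=3, P=9. The other variables each still have more than one consistent value. That makes 2.

2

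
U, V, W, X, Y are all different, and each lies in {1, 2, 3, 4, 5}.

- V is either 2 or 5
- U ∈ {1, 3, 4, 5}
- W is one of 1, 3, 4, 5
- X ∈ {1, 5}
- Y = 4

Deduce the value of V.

Y must be 4 (only option left). Remove 4 from U, W.
The 4 still-open variables together cover exactly {1, 2, 3, 5} — 4 values for 4 variables — and 2 appears only in V's list, so V = 2.

2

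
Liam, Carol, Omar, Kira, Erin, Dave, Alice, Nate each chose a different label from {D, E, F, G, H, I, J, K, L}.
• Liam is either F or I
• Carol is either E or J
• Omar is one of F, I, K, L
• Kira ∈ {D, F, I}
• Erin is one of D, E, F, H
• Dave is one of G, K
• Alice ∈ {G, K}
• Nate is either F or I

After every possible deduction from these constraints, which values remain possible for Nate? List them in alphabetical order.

F, I

The 2 variables Liam and Nate are confined to {F, I}, which locks those values in; drop them from Omar, Kira, Erin.
Kira's domain is down to {D}, so Kira = D. Eliminate D elsewhere: Erin.
The 2 variables Dave and Alice are confined to {G, K}, which locks those values in; drop them from Omar.
Omar must be L (only option left).
No further eliminations apply; Nate can still be any of F, I.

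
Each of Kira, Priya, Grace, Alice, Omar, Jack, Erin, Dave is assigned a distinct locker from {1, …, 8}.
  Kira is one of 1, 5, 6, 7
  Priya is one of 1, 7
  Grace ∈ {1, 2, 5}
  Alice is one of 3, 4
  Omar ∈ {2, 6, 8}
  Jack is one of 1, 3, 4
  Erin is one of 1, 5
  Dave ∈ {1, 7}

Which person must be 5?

The 8 variables together cover exactly {1, 2, 3, 4, 5, 6, 7, 8} — 8 values for 8 variables — and 8 appears only in Omar's list, so Omar = 8.
The 7 still-open variables draw from only 7 values {1, 2, 3, 4, 5, 6, 7}, so each is used; only Grace can be 2, hence Grace = 2.
The 6 still-open variables draw from only 6 values {1, 3, 4, 5, 6, 7}, so each is used; only Kira can be 6, hence Kira = 6.
The 5 still-open variables draw from only 5 values {1, 3, 4, 5, 7}, so each is used; only Erin can be 5, hence Erin = 5.

Erin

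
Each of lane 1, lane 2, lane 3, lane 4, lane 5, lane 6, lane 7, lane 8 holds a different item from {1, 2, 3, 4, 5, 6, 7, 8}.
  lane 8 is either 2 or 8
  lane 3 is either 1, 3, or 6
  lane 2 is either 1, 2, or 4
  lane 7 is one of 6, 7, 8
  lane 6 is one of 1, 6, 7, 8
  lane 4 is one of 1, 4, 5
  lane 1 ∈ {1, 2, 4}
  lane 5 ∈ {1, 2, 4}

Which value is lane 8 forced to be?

Among the 8 variables, 3 fits only lane 3 (and all 8 values in {1, 2, 3, 4, 5, 6, 7, 8} must be used), so lane 3 = 3.
The 7 still-open variables draw from only 7 values {1, 2, 4, 5, 6, 7, 8}, so each is used; only lane 4 can be 5, hence lane 4 = 5.
lane 1, lane 2, lane 5 between them cover only {1, 2, 4} — a naked triple. Remove those values from lane 6, lane 8.
So lane 8 = 8.

8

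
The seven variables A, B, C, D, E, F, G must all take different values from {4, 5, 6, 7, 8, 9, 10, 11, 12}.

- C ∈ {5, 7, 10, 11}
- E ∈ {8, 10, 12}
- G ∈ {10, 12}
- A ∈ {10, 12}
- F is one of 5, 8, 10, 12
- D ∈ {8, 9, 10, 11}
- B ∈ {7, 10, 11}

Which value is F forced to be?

The 7 variables draw from only 7 values {5, 7, 8, 9, 10, 11, 12}, so each is used; only D can be 9, hence D = 9.
A and G share exactly the 2 values {10, 12}; by pigeonhole those values go to them, so strike 10, 12 from B, C, E, F.
That leaves E = 8. So F can't be 8.
So F = 5.

5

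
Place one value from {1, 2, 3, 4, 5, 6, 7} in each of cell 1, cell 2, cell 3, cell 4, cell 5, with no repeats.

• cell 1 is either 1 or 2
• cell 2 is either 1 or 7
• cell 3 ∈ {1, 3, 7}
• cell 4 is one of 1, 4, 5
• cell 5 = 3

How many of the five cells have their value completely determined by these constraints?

2

cell 5 must be 3 (only option left). Eliminate 3 elsewhere: cell 3.
cell 2 and cell 3 between them cover only {1, 7} — a naked pair. Remove those values from cell 1, cell 4.
That leaves cell 1 = 2.
Determined: cell 1=2, cell 5=3. The other cells each still have more than one consistent value. That makes 2.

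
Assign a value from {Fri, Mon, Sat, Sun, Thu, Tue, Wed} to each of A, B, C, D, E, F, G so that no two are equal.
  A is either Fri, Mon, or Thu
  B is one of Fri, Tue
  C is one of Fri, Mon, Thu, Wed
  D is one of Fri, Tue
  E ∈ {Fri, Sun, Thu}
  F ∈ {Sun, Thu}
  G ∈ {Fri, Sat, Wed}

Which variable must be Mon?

A

Among the 7 variables, Sat fits only G (and all 7 values in {Fri, Mon, Sat, Sun, Thu, Tue, Wed} must be used), so G = Sat.
Among the 6 still-open variables, Wed fits only C (and all 6 values in {Fri, Mon, Sun, Thu, Tue, Wed} must be used), so C = Wed.
Among the 5 still-open variables, Mon fits only A (and all 5 values in {Fri, Mon, Sun, Thu, Tue} must be used), so A = Mon.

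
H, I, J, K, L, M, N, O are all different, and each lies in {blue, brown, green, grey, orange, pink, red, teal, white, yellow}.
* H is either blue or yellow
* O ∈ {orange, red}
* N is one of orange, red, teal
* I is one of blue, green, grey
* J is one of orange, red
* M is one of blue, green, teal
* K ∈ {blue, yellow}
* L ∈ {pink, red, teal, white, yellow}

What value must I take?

grey

H and K share exactly the 2 values {blue, yellow}; by pigeonhole those values go to them, so strike blue, yellow from I, L, M.
J and O share exactly the 2 values {orange, red}; by pigeonhole those values go to them, so strike orange, red from L, N.
That leaves N = teal. So L, M can't be teal.
M has just one choice, so M = green. So I can't be green.
So I = grey.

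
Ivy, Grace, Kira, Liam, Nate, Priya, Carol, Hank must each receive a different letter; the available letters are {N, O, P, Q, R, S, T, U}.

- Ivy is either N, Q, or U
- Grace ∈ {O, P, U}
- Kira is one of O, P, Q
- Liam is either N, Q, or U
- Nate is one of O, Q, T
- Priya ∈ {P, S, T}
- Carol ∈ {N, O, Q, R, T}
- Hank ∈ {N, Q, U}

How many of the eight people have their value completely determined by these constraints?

3

Among the 8 variables, R fits only Carol (and all 8 values in {N, O, P, Q, R, S, T, U} must be used), so Carol = R.
The 7 still-open variables draw from only 7 values {N, O, P, Q, S, T, U}, so each is used; only Priya can be S, hence Priya = S.
Among the 6 still-open variables, T fits only Nate (and all 6 values in {N, O, P, Q, T, U} must be used), so Nate = T.
Ivy, Liam, Hank between them cover only {N, Q, U} — a naked triple. Remove those values from Grace, Kira.
Determined: Nate=T, Priya=S, Carol=R. The other people each still have more than one consistent value. That makes 3.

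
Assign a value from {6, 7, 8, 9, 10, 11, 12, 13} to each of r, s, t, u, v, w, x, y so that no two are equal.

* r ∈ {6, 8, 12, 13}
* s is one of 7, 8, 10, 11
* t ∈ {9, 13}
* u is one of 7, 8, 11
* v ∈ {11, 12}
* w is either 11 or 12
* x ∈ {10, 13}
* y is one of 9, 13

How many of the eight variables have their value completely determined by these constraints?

Among the 8 variables, 6 fits only r (and all 8 values in {6, 7, 8, 9, 10, 11, 12, 13} must be used), so r = 6.
The 2 variables t and y are confined to {9, 13}, which locks those values in; drop them from x.
x must be 10 (only option left). So s can't be 10.
The 2 variables v and w are confined to {11, 12}, which locks those values in; drop them from s, u.
Determined: r=6, x=10. The other variables each still have more than one consistent value. That makes 2.

2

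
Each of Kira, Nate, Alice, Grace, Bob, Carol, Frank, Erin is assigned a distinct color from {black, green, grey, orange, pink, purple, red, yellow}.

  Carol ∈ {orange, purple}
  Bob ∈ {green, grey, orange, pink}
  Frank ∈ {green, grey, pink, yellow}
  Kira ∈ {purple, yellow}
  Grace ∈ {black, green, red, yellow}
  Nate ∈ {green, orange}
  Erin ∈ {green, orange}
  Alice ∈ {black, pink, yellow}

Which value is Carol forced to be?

purple

The 8 variables draw from only 8 values {black, green, grey, orange, pink, purple, red, yellow}, so each is used; only Grace can be red, hence Grace = red.
The 7 still-open variables draw from only 7 values {black, green, grey, orange, pink, purple, yellow}, so each is used; only Alice can be black, hence Alice = black.
Nate and Erin share exactly the 2 values {green, orange}; by pigeonhole those values go to them, so strike green, orange from Bob, Carol, Frank.
So Carol = purple.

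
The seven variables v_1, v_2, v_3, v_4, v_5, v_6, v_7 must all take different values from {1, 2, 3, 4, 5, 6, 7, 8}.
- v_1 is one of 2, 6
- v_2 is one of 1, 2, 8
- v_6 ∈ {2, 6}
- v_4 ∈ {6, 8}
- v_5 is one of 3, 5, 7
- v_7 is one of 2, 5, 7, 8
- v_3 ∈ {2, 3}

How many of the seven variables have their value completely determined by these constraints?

3

Among the 7 variables, 1 fits only v_2 (and all 7 values in {1, 2, 3, 5, 6, 7, 8} must be used), so v_2 = 1.
The 2 variables v_1 and v_6 are confined to {2, 6}, which locks those values in; drop them from v_3, v_4, v_7.
v_3's domain is down to {3}, so v_3 = 3. So v_5 can't be 3.
v_4 must be 8 (only option left). Remove 8 from v_7.
Determined: v_2=1, v_3=3, v_4=8. The other variables each still have more than one consistent value. That makes 3.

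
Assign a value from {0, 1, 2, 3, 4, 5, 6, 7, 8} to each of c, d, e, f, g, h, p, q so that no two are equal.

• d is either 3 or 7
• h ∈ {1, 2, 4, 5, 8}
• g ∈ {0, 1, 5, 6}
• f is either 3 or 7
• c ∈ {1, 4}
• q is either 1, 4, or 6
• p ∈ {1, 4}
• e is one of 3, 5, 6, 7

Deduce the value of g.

0

c and p share exactly the 2 values {1, 4}; by pigeonhole those values go to them, so strike 1, 4 from g, h, q.
q's domain is down to {6}, so q = 6. Strike 6 from e, g.
The 2 variables d and f are confined to {3, 7}, which locks those values in; drop them from e.
That leaves e = 5. Remove 5 from g, h.
So g = 0.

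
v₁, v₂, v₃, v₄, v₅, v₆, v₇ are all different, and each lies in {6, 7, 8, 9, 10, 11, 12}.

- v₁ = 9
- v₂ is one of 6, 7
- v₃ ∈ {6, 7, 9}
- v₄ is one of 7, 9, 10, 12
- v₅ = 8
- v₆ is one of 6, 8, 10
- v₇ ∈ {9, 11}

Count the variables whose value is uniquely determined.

5

v₁ has just one choice, so v₁ = 9. Remove 9 from v₃, v₄, v₇.
That leaves v₅ = 8. Remove 8 from v₆.
v₇ must be 11 (only option left).
Among the 4 still-open variables, 12 fits only v₄ (and all 4 values in {6, 7, 10, 12} must be used), so v₄ = 12.
Among the 3 still-open variables, 10 fits only v₆ (and all 3 values in {6, 7, 10} must be used), so v₆ = 10.
Determined: v₁=9, v₄=12, v₅=8, v₆=10, v₇=11. The other variables each still have more than one consistent value. That makes 5.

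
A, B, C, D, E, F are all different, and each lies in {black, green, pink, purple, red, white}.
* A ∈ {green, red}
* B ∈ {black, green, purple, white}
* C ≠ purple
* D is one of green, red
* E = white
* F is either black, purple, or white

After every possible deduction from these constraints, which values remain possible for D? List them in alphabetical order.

E's domain is down to {white}, so E = white. Remove white from B, C, F.
The 5 still-open variables together cover exactly {black, green, pink, purple, red} — 5 values for 5 variables — and pink appears only in C's list, so C = pink.
The 2 variables A and D are confined to {green, red}, which locks those values in; drop them from B.
No further eliminations apply; D can still be any of green, red.

green, red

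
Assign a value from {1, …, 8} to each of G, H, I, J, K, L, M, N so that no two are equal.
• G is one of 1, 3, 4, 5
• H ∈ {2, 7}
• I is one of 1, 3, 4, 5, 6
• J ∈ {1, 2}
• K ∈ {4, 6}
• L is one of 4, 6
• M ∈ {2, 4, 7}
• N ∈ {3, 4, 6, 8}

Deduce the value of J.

1

The 8 variables together cover exactly {1, 2, 3, 4, 5, 6, 7, 8} — 8 values for 8 variables — and 8 appears only in N's list, so N = 8.
K and L between them cover only {4, 6} — a naked pair. Remove those values from G, I, M.
H and M between them cover only {2, 7} — a naked pair. Remove those values from J.
So J = 1.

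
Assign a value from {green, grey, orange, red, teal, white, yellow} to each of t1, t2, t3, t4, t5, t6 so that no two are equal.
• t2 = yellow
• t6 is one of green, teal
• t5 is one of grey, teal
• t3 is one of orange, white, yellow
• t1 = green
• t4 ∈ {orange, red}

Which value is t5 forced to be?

grey

t1 must be green (only option left). Eliminate green elsewhere: t6.
t2's domain is down to {yellow}, so t2 = yellow. Eliminate yellow elsewhere: t3.
t6's domain is down to {teal}, so t6 = teal. Eliminate teal elsewhere: t5.
So t5 = grey.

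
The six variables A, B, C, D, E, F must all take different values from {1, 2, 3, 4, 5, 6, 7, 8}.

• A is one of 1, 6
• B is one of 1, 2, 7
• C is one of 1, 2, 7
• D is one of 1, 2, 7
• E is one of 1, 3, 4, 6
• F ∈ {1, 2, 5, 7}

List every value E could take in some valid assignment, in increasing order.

3, 4

B, C, D between them cover only {1, 2, 7} — a naked triple. Remove those values from A, E, F.
A must be 6 (only option left). Strike 6 from E.
F must be 5 (only option left).
No further eliminations apply; E can still be any of 3, 4.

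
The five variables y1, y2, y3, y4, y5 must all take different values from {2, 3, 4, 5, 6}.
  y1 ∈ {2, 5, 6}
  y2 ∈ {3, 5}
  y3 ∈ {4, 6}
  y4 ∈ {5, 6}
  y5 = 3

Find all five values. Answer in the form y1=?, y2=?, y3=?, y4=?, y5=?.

y5 must be 3 (only option left). So y2 can't be 3.
That leaves y2 = 5. Eliminate 5 elsewhere: y1, y4.
y4's domain is down to {6}, so y4 = 6. So y1, y3 can't be 6.
y1 has just one choice, so y1 = 2.
y3 has just one choice, so y3 = 4.

y1=2, y2=5, y3=4, y4=6, y5=3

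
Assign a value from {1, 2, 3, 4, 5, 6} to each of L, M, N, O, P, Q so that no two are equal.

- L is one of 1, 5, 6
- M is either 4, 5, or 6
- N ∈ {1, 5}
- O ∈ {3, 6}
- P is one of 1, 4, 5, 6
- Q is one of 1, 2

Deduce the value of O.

3

The 6 variables draw from only 6 values {1, 2, 3, 4, 5, 6}, so each is used; only Q can be 2, hence Q = 2.
Among the 5 still-open variables, 3 fits only O (and all 5 values in {1, 3, 4, 5, 6} must be used), so O = 3.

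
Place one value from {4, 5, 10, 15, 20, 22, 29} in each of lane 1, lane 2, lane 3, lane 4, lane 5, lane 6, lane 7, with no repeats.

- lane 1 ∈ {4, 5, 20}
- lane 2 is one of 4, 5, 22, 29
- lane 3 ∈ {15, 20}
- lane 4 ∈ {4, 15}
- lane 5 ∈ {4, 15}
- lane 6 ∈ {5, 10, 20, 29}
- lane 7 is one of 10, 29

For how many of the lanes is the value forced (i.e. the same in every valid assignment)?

3

The 7 variables together cover exactly {4, 5, 10, 15, 20, 22, 29} — 7 values for 7 variables — and 22 appears only in lane 2's list, so lane 2 = 22.
The 2 variables lane 4 and lane 5 are confined to {4, 15}, which locks those values in; drop them from lane 1, lane 3.
lane 3 must be 20 (only option left). Remove 20 from lane 1, lane 6.
lane 1 has just one choice, so lane 1 = 5. Strike 5 from lane 6.
Determined: lane 1=5, lane 2=22, lane 3=20. The other lanes each still have more than one consistent value. That makes 3.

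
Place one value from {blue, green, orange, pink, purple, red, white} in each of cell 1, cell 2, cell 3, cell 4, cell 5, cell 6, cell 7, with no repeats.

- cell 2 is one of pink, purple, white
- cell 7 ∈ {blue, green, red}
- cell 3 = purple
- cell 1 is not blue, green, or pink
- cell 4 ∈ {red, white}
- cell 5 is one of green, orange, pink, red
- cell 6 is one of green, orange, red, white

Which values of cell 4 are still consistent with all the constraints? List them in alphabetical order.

cell 3 has just one choice, so cell 3 = purple. So cell 1, cell 2 can't be purple.
Among the 6 still-open variables, blue fits only cell 7 (and all 6 values in {blue, green, orange, pink, red, white} must be used), so cell 7 = blue.
No further eliminations apply; cell 4 can still be any of red, white.

red, white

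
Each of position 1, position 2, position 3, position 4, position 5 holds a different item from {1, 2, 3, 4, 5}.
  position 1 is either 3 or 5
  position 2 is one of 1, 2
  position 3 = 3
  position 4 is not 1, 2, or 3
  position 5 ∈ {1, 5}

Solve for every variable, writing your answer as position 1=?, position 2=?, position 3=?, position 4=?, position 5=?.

position 3 has just one choice, so position 3 = 3. Remove 3 from position 1.
position 1's domain is down to {5}, so position 1 = 5. Remove 5 from position 4, position 5.
position 4 has just one choice, so position 4 = 4.
position 5's domain is down to {1}, so position 5 = 1. Remove 1 from position 2.
position 2 must be 2 (only option left).

position 1=5, position 2=2, position 3=3, position 4=4, position 5=1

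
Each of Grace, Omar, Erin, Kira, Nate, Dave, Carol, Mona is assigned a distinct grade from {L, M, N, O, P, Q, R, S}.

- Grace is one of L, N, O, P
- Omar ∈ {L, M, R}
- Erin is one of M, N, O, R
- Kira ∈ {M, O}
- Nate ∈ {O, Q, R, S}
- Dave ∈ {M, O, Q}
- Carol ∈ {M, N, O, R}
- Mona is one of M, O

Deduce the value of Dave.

Q

Among the 8 variables, P fits only Grace (and all 8 values in {L, M, N, O, P, Q, R, S} must be used), so Grace = P.
The 7 still-open variables draw from only 7 values {L, M, N, O, Q, R, S}, so each is used; only Omar can be L, hence Omar = L.
Among the 6 still-open variables, S fits only Nate (and all 6 values in {M, N, O, Q, R, S} must be used), so Nate = S.
The 5 still-open variables draw from only 5 values {M, N, O, Q, R}, so each is used; only Dave can be Q, hence Dave = Q.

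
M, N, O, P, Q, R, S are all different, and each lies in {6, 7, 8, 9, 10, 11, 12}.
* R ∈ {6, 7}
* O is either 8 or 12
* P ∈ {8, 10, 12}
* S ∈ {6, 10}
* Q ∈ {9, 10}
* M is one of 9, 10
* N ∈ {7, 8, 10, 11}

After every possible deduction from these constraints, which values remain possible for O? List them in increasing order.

8, 12

Among the 7 variables, 11 fits only N (and all 7 values in {6, 7, 8, 9, 10, 11, 12} must be used), so N = 11.
Among the 6 still-open variables, 7 fits only R (and all 6 values in {6, 7, 8, 9, 10, 12} must be used), so R = 7.
The 5 still-open variables together cover exactly {6, 8, 9, 10, 12} — 5 values for 5 variables — and 6 appears only in S's list, so S = 6.
M and Q share exactly the 2 values {9, 10}; by pigeonhole those values go to them, so strike 9, 10 from P.
No further eliminations apply; O can still be any of 8, 12.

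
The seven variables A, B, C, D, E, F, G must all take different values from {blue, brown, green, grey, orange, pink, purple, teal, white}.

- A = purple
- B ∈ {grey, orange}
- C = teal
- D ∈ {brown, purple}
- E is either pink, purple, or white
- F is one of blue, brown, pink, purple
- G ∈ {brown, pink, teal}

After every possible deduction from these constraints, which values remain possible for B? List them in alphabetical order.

grey, orange

A has just one choice, so A = purple. Strike purple from D, E, F.
C has just one choice, so C = teal. Remove teal from G.
D has just one choice, so D = brown. Eliminate brown elsewhere: F, G.
G has just one choice, so G = pink. Strike pink from E, F.
That leaves E = white.
That leaves F = blue.
No further eliminations apply; B can still be any of grey, orange.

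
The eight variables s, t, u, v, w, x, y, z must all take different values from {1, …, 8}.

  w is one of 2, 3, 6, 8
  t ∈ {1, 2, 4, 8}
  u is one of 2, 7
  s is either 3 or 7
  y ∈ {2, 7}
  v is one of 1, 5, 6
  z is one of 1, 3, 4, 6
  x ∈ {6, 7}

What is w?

Among the 8 variables, 5 fits only v (and all 8 values in {1, 2, 3, 4, 5, 6, 7, 8} must be used), so v = 5.
u and y share exactly the 2 values {2, 7}; by pigeonhole those values go to them, so strike 2, 7 from s, t, w, x.
s's domain is down to {3}, so s = 3. So w, z can't be 3.
That leaves x = 6. So w, z can't be 6.
So w = 8.

8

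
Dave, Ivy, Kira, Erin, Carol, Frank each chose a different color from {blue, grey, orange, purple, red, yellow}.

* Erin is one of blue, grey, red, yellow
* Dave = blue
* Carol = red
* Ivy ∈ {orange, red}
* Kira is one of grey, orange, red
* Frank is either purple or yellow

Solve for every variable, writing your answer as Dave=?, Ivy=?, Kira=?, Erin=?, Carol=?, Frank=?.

Dave=blue, Ivy=orange, Kira=grey, Erin=yellow, Carol=red, Frank=purple

Dave's domain is down to {blue}, so Dave = blue. So Erin can't be blue.
Carol has just one choice, so Carol = red. Strike red from Ivy, Kira, Erin.
Ivy must be orange (only option left). Remove orange from Kira.
Kira must be grey (only option left). Remove grey from Erin.
Erin has just one choice, so Erin = yellow. Remove yellow from Frank.
That leaves Frank = purple.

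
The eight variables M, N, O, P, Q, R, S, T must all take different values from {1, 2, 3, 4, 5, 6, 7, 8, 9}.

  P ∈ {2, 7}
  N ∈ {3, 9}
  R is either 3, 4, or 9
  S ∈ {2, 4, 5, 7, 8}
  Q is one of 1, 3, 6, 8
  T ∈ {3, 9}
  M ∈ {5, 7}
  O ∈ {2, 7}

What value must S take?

8

N and T between them cover only {3, 9} — a naked pair. Remove those values from Q, R.
R must be 4 (only option left). So S can't be 4.
O and P between them cover only {2, 7} — a naked pair. Remove those values from M, S.
M's domain is down to {5}, so M = 5. Strike 5 from S.
So S = 8.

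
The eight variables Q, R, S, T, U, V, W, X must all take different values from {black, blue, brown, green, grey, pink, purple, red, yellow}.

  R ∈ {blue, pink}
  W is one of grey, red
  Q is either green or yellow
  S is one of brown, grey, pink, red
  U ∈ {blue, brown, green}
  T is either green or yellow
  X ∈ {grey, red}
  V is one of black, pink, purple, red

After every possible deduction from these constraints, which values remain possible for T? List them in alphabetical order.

green, yellow

Q and T between them cover only {green, yellow} — a naked pair. Remove those values from U.
W and X between them cover only {grey, red} — a naked pair. Remove those values from S, V.
R, S, U between them cover only {blue, brown, pink} — a naked triple. Remove those values from V.
No further eliminations apply; T can still be any of green, yellow.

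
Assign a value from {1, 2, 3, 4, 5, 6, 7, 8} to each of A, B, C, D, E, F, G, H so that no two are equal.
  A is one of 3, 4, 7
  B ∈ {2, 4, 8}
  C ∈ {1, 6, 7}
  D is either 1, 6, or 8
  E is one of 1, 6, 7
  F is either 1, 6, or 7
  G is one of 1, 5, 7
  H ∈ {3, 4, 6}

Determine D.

Among the 8 variables, 2 fits only B (and all 8 values in {1, 2, 3, 4, 5, 6, 7, 8} must be used), so B = 2.
Among the 7 still-open variables, 5 fits only G (and all 7 values in {1, 3, 4, 5, 6, 7, 8} must be used), so G = 5.
The 6 still-open variables together cover exactly {1, 3, 4, 6, 7, 8} — 6 values for 6 variables — and 8 appears only in D's list, so D = 8.

8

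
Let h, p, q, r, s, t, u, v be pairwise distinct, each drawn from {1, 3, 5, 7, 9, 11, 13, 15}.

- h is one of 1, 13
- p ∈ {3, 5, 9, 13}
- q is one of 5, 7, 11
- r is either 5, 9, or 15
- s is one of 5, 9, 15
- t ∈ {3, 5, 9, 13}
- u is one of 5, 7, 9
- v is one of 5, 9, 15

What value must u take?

7

The 8 variables together cover exactly {1, 3, 5, 7, 9, 11, 13, 15} — 8 values for 8 variables — and 1 appears only in h's list, so h = 1.
The 7 still-open variables together cover exactly {3, 5, 7, 9, 11, 13, 15} — 7 values for 7 variables — and 11 appears only in q's list, so q = 11.
Among the 6 still-open variables, 7 fits only u (and all 6 values in {3, 5, 7, 9, 13, 15} must be used), so u = 7.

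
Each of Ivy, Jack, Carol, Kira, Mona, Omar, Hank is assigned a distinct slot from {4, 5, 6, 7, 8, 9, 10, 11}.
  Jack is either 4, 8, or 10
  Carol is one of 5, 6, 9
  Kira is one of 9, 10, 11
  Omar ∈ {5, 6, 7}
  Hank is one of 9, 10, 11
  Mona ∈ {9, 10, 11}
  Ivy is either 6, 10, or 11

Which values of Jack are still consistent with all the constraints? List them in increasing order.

Kira, Mona, Hank share exactly the 3 values {9, 10, 11}; by pigeonhole those values go to them, so strike 9, 10, 11 from Ivy, Jack, Carol.
Ivy must be 6 (only option left). So Carol, Omar can't be 6.
Carol has just one choice, so Carol = 5. So Omar can't be 5.
Omar has just one choice, so Omar = 7.
No further eliminations apply; Jack can still be any of 4, 8.

4, 8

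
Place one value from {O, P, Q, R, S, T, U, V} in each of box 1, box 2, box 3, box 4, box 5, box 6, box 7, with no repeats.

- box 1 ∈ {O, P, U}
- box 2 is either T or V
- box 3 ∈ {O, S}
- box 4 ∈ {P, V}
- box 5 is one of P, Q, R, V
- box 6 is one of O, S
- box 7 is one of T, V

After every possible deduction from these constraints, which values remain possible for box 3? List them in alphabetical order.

box 2 and box 7 between them cover only {T, V} — a naked pair. Remove those values from box 4, box 5.
box 4 has just one choice, so box 4 = P. Remove P from box 1, box 5.
The 2 variables box 3 and box 6 are confined to {O, S}, which locks those values in; drop them from box 1.
box 1's domain is down to {U}, so box 1 = U.
No further eliminations apply; box 3 can still be any of O, S.

O, S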